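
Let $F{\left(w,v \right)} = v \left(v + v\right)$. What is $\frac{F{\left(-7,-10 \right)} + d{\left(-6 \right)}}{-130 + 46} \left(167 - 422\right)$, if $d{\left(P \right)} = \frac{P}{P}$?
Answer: $\frac{17085}{28} \approx 610.18$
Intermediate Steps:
$d{\left(P \right)} = 1$
$F{\left(w,v \right)} = 2 v^{2}$ ($F{\left(w,v \right)} = v 2 v = 2 v^{2}$)
$\frac{F{\left(-7,-10 \right)} + d{\left(-6 \right)}}{-130 + 46} \left(167 - 422\right) = \frac{2 \left(-10\right)^{2} + 1}{-130 + 46} \left(167 - 422\right) = \frac{2 \cdot 100 + 1}{-84} \left(-255\right) = \left(200 + 1\right) \left(- \frac{1}{84}\right) \left(-255\right) = 201 \left(- \frac{1}{84}\right) \left(-255\right) = \left(- \frac{67}{28}\right) \left(-255\right) = \frac{17085}{28}$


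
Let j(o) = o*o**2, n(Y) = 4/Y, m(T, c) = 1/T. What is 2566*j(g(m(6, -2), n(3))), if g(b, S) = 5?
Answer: 320750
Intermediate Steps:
j(o) = o**3
2566*j(g(m(6, -2), n(3))) = 2566*5**3 = 2566*125 = 320750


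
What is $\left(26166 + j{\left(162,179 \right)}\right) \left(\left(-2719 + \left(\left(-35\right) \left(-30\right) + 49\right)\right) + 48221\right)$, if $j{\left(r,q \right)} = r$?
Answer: $1226911128$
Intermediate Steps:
$\left(26166 + j{\left(162,179 \right)}\right) \left(\left(-2719 + \left(\left(-35\right) \left(-30\right) + 49\right)\right) + 48221\right) = \left(26166 + 162\right) \left(\left(-2719 + \left(\left(-35\right) \left(-30\right) + 49\right)\right) + 48221\right) = 26328 \left(\left(-2719 + \left(1050 + 49\right)\right) + 48221\right) = 26328 \left(\left(-2719 + 1099\right) + 48221\right) = 26328 \left(-1620 + 48221\right) = 26328 \cdot 46601 = 1226911128$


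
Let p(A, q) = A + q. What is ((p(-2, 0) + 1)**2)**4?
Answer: 1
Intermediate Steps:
((p(-2, 0) + 1)**2)**4 = (((-2 + 0) + 1)**2)**4 = ((-2 + 1)**2)**4 = ((-1)**2)**4 = 1**4 = 1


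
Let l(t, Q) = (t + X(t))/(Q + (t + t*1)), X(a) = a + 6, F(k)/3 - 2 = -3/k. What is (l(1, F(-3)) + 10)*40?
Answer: 4720/11 ≈ 429.09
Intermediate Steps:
F(k) = 6 - 9/k (F(k) = 6 + 3*(-3/k) = 6 - 9/k)
X(a) = 6 + a
l(t, Q) = (6 + 2*t)/(Q + 2*t) (l(t, Q) = (t + (6 + t))/(Q + (t + t*1)) = (6 + 2*t)/(Q + (t + t)) = (6 + 2*t)/(Q + 2*t))
(l(1, F(-3)) + 10)*40 = (2*(3 + 1)/((6 - 9/(-3)) + 2*1) + 10)*40 = (2*4/((6 - 9*(-1/3)) + 2) + 10)*40 = (2*4/((6 + 3) + 2) + 10)*40 = (2*4/(9 + 2) + 10)*40 = (2*4/11 + 10)*40 = (2*(1/11)*4 + 10)*40 = (8/11 + 10)*40 = (118/11)*40 = 4720/11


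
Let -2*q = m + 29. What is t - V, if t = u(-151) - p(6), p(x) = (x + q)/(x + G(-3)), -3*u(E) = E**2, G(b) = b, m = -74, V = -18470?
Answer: 65161/6 ≈ 10860.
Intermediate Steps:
q = 45/2 (q = -(-74 + 29)/2 = -1/2*(-45) = 45/2 ≈ 22.500)
u(E) = -E**2/3
p(x) = (45/2 + x)/(-3 + x) (p(x) = (x + 45/2)/(x - 3) = (45/2 + x)/(-3 + x))
t = -45659/6 (t = -1/3*(-151)**2 - (45/2 + 6)/(-3 + 6) = -1/3*22801 - 57/(3*2) = -22801/3 - 57/(3*2) = -22801/3 - 1*19/2 = -22801/3 - 19/2 = -45659/6 ≈ -7609.8)
t - V = -45659/6 - 1*(-18470) = -45659/6 + 18470 = 65161/6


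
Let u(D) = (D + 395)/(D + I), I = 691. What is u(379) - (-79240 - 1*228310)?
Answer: 164539637/535 ≈ 3.0755e+5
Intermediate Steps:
u(D) = (395 + D)/(691 + D) (u(D) = (D + 395)/(D + 691) = (395 + D)/(691 + D))
u(379) - (-79240 - 1*228310) = (395 + 379)/(691 + 379) - (-79240 - 1*228310) = 774/1070 - (-79240 - 228310) = (1/1070)*774 - 1*(-307550) = 387/535 + 307550 = 164539637/535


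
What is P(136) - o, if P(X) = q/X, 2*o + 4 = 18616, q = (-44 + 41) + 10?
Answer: -1265609/136 ≈ -9306.0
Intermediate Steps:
q = 7 (q = -3 + 10 = 7)
o = 9306 (o = -2 + (1/2)*18616 = -2 + 9308 = 9306)
P(X) = 7/X
P(136) - o = 7/136 - 1*9306 = 7*(1/136) - 9306 = 7/136 - 9306 = -1265609/136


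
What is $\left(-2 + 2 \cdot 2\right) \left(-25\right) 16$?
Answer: $-800$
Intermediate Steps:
$\left(-2 + 2 \cdot 2\right) \left(-25\right) 16 = \left(-2 + 4\right) \left(-25\right) 16 = 2 \left(-25\right) 16 = \left(-50\right) 16 = -800$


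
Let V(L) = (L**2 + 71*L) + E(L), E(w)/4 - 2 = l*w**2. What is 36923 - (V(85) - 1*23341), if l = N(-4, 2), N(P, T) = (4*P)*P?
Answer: -1802604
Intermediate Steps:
N(P, T) = 4*P**2
l = 64 (l = 4*(-4)**2 = 4*16 = 64)
E(w) = 8 + 256*w**2 (E(w) = 8 + 4*(64*w**2) = 8 + 256*w**2)
V(L) = 8 + 71*L + 257*L**2 (V(L) = (L**2 + 71*L) + (8 + 256*L**2) = 8 + 71*L + 257*L**2)
36923 - (V(85) - 1*23341) = 36923 - ((8 + 71*85 + 257*85**2) - 1*23341) = 36923 - ((8 + 6035 + 257*7225) - 23341) = 36923 - ((8 + 6035 + 1856825) - 23341) = 36923 - (1862868 - 23341) = 36923 - 1*1839527 = 36923 - 1839527 = -1802604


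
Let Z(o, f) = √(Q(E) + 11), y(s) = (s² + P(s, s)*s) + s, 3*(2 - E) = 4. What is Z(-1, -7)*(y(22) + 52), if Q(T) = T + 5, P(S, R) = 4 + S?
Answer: 5650*√6/3 ≈ 4613.2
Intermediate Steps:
E = ⅔ (E = 2 - ⅓*4 = 2 - 4/3 = ⅔ ≈ 0.66667)
Q(T) = 5 + T
y(s) = s + s² + s*(4 + s) (y(s) = (s² + (4 + s)*s) + s = (s² + s*(4 + s)) + s = s + s² + s*(4 + s))
Z(o, f) = 5*√6/3 (Z(o, f) = √((5 + ⅔) + 11) = √(17/3 + 11) = √(50/3) = 5*√6/3)
Z(-1, -7)*(y(22) + 52) = (5*√6/3)*(22*(5 + 2*22) + 52) = (5*√6/3)*(22*(5 + 44) + 52) = (5*√6/3)*(22*49 + 52) = (5*√6/3)*(1078 + 52) = (5*√6/3)*1130 = 5650*√6/3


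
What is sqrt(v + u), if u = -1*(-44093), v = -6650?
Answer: sqrt(37443) ≈ 193.50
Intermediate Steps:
u = 44093
sqrt(v + u) = sqrt(-6650 + 44093) = sqrt(37443)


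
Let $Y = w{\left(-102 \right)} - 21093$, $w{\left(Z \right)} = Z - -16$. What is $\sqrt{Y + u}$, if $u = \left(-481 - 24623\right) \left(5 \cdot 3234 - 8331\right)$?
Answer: $i \sqrt{196811435} \approx 14029.0 i$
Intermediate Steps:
$w{\left(Z \right)} = 16 + Z$ ($w{\left(Z \right)} = Z + 16 = 16 + Z$)
$u = -196790256$ ($u = - 25104 \left(16170 - 8331\right) = \left(-25104\right) 7839 = -196790256$)
$Y = -21179$ ($Y = \left(16 - 102\right) - 21093 = -86 - 21093 = -21179$)
$\sqrt{Y + u} = \sqrt{-21179 - 196790256} = \sqrt{-196811435} = i \sqrt{196811435}$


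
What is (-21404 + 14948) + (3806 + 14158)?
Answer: 11508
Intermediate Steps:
(-21404 + 14948) + (3806 + 14158) = -6456 + 17964 = 11508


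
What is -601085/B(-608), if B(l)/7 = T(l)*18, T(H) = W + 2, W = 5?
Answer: -601085/882 ≈ -681.50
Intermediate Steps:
T(H) = 7 (T(H) = 5 + 2 = 7)
B(l) = 882 (B(l) = 7*(7*18) = 7*126 = 882)
-601085/B(-608) = -601085/882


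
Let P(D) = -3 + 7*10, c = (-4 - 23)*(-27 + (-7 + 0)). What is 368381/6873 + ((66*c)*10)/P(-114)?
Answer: 4188894767/460491 ≈ 9096.6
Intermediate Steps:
c = 918 (c = -27*(-27 - 7) = -27*(-34) = 918)
P(D) = 67 (P(D) = -3 + 70 = 67)
368381/6873 + ((66*c)*10)/P(-114) = 368381/6873 + ((66*918)*10)/67 = 368381*(1/6873) + (60588*10)*(1/67) = 368381/6873 + 605880*(1/67) = 368381/6873 + 605880/67 = 4188894767/460491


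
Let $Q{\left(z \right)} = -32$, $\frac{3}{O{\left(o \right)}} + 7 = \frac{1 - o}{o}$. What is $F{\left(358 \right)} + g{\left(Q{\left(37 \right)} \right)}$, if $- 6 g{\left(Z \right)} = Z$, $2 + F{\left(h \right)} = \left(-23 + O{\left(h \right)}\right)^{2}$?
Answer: $\frac{13518031477}{24590307} \approx 549.73$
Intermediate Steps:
$O{\left(o \right)} = \frac{3}{-7 + \frac{1 - o}{o}}$
$F{\left(h \right)} = -2 + \left(-23 - \frac{3 h}{-1 + 8 h}\right)^{2}$
$g{\left(Z \right)} = - \frac{Z}{6}$
$F{\left(358 \right)} + g{\left(Q{\left(37 \right)} \right)} = \frac{527 - 3068060 + 34841 \cdot 358^{2}}{1 - 5728 + 64 \cdot 358^{2}} - - \frac{16}{3} = \frac{527 - 3068060 + 34841 \cdot 128164}{1 - 5728 + 64 \cdot 128164} + \frac{16}{3} = \frac{527 - 3068060 + 4465361924}{1 - 5728 + 8202496} + \frac{16}{3} = \frac{1}{8196769} \cdot 4462294391 + \frac{16}{3} = \frac{4462294391}{8196769} + \frac{16}{3} = \frac{13518031477}{24590307}$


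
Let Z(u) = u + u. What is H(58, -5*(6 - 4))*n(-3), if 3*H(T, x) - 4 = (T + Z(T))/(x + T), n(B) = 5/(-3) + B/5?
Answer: -1037/180 ≈ -5.7611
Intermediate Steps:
Z(u) = 2*u
n(B) = -5/3 + B/5 (n(B) = 5*(-⅓) + B*(⅕) = -5/3 + B/5)
H(T, x) = 4/3 + T/(T + x) (H(T, x) = 4/3 + ((T + 2*T)/(x + T))/3 = 4/3 + ((3*T)/(T + x))/3 = 4/3 + (3*T/(T + x))/3 = 4/3 + T/(T + x))
H(58, -5*(6 - 4))*n(-3) = ((4*(-5*(6 - 4)) + 7*58)/(3*(58 - 5*(6 - 4))))*(-5/3 + (⅕)*(-3)) = ((4*(-5*2) + 406)/(3*(58 - 5*2)))*(-5/3 - ⅗) = ((4*(-10) + 406)/(3*(58 - 10)))*(-34/15) = ((⅓)*(-40 + 406)/48)*(-34/15) = ((⅓)*(1/48)*366)*(-34/15) = (61/24)*(-34/15) = -1037/180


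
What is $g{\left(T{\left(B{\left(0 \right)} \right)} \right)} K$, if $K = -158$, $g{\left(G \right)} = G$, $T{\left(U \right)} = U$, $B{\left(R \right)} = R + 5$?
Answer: $-790$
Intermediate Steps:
$B{\left(R \right)} = 5 + R$
$g{\left(T{\left(B{\left(0 \right)} \right)} \right)} K = \left(5 + 0\right) \left(-158\right) = 5 \left(-158\right) = -790$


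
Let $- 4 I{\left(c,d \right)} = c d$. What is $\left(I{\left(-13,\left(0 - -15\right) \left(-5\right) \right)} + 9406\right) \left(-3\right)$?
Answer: $- \frac{109947}{4} \approx -27487.0$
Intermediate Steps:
$I{\left(c,d \right)} = - \frac{c d}{4}$
$\left(I{\left(-13,\left(0 - -15\right) \left(-5\right) \right)} + 9406\right) \left(-3\right) = \left(\left(- \frac{1}{4}\right) \left(-13\right) \left(0 - -15\right) \left(-5\right) + 9406\right) \left(-3\right) = \left(\left(- \frac{1}{4}\right) \left(-13\right) \left(0 + 15\right) \left(-5\right) + 9406\right) \left(-3\right) = \left(\left(- \frac{1}{4}\right) \left(-13\right) 15 \left(-5\right) + 9406\right) \left(-3\right) = \left(\left(- \frac{1}{4}\right) \left(-13\right) \left(-75\right) + 9406\right) \left(-3\right) = \left(- \frac{975}{4} + 9406\right) \left(-3\right) = \frac{36649}{4} \left(-3\right) = - \frac{109947}{4}$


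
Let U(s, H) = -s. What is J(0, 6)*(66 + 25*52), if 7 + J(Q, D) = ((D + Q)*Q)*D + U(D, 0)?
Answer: -17758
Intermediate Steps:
J(Q, D) = -7 - D + D*Q*(D + Q) (J(Q, D) = -7 + (((D + Q)*Q)*D - D) = -7 + ((Q*(D + Q))*D - D) = -7 + (D*Q*(D + Q) - D) = -7 + (-D + D*Q*(D + Q)) = -7 - D + D*Q*(D + Q))
J(0, 6)*(66 + 25*52) = (-7 - 1*6 + 6*0² + 0*6²)*(66 + 25*52) = (-7 - 6 + 6*0 + 0*36)*(66 + 1300) = (-7 - 6 + 0 + 0)*1366 = -13*1366 = -17758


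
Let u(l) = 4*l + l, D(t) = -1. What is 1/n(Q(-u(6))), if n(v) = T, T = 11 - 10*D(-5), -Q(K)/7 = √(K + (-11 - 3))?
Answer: 1/21 ≈ 0.047619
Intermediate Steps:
u(l) = 5*l
Q(K) = -7*√(-14 + K) (Q(K) = -7*√(K + (-11 - 3)) = -7*√(K - 14) = -7*√(-14 + K))
T = 21 (T = 11 - 10*(-1) = 11 + 10 = 21)
n(v) = 21
1/n(Q(-u(6))) = 1/21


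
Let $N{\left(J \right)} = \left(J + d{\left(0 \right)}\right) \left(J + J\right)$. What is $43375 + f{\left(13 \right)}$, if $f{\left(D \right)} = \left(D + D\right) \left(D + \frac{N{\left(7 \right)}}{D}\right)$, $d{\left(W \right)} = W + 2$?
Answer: $43965$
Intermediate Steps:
$d{\left(W \right)} = 2 + W$
$N{\left(J \right)} = 2 J \left(2 + J\right)$ ($N{\left(J \right)} = \left(J + \left(2 + 0\right)\right) \left(J + J\right) = \left(J + 2\right) 2 J = \left(2 + J\right) 2 J = 2 J \left(2 + J\right)$)
$f{\left(D \right)} = 2 D \left(D + \frac{126}{D}\right)$ ($f{\left(D \right)} = \left(D + D\right) \left(D + \frac{2 \cdot 7 \left(2 + 7\right)}{D}\right) = 2 D \left(D + \frac{2 \cdot 7 \cdot 9}{D}\right) = 2 D \left(D + \frac{126}{D}\right)$)
$43375 + f{\left(13 \right)} = 43375 + \left(252 + 2 \cdot 13^{2}\right) = 43375 + \left(252 + 2 \cdot 169\right) = 43375 + \left(252 + 338\right) = 43375 + 590 = 43965$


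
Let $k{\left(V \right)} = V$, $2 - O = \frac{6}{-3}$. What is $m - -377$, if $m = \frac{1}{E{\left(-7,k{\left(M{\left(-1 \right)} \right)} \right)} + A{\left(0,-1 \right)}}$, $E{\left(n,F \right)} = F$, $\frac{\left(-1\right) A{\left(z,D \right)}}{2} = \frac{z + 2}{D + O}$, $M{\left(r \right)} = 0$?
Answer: $\frac{1505}{4} \approx 376.25$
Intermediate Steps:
$O = 4$ ($O = 2 - \frac{6}{-3} = 2 - 6 \left(- \frac{1}{3}\right) = 2 - -2 = 2 + 2 = 4$)
$A{\left(z,D \right)} = - \frac{2 \left(2 + z\right)}{4 + D}$ ($A{\left(z,D \right)} = - 2 \frac{z + 2}{D + 4} = - 2 \frac{2 + z}{4 + D} = - \frac{2 \left(2 + z\right)}{4 + D}$)
$m = - \frac{3}{4}$ ($m = \frac{1}{0 + \frac{2 \left(-2 - 0\right)}{4 - 1}} = \frac{1}{0 + \frac{2 \left(-2 + 0\right)}{3}} = \frac{1}{0 + 2 \cdot \frac{1}{3} \left(-2\right)} = \frac{1}{0 - \frac{4}{3}} = \frac{1}{- \frac{4}{3}} = - \frac{3}{4} \approx -0.75$)
$m - -377 = - \frac{3}{4} - -377 = - \frac{3}{4} + 377 = \frac{1505}{4}$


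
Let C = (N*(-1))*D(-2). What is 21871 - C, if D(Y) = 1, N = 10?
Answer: 21881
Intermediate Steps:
C = -10 (C = (10*(-1))*1 = -10*1 = -10)
21871 - C = 21871 - 1*(-10) = 21871 + 10 = 21881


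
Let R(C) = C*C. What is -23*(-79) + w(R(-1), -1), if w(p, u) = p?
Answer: 1818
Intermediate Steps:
R(C) = C**2
-23*(-79) + w(R(-1), -1) = -23*(-79) + (-1)**2 = 1817 + 1 = 1818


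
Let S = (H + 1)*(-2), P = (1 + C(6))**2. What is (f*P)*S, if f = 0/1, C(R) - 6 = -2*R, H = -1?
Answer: 0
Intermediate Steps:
C(R) = 6 - 2*R
P = 25 (P = (1 + (6 - 2*6))**2 = (1 + (6 - 12))**2 = (1 - 6)**2 = (-5)**2 = 25)
S = 0 (S = (-1 + 1)*(-2) = 0*(-2) = 0)
f = 0 (f = 0*1 = 0)
(f*P)*S = (0*25)*0 = 0*0 = 0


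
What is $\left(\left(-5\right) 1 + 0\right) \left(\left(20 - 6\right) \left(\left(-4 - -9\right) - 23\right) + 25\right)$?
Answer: $1135$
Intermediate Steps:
$\left(\left(-5\right) 1 + 0\right) \left(\left(20 - 6\right) \left(\left(-4 - -9\right) - 23\right) + 25\right) = \left(-5 + 0\right) \left(14 \left(\left(-4 + 9\right) - 23\right) + 25\right) = - 5 \left(14 \left(5 - 23\right) + 25\right) = - 5 \left(14 \left(-18\right) + 25\right) = - 5 \left(-252 + 25\right) = \left(-5\right) \left(-227\right) = 1135$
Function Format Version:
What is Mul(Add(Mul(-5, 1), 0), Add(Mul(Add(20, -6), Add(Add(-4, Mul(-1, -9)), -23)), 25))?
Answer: 1135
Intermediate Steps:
Mul(Add(Mul(-5, 1), 0), Add(Mul(Add(20, -6), Add(Add(-4, Mul(-1, -9)), -23)), 25)) = Mul(Add(-5, 0), Add(Mul(14, Add(Add(-4, 9), -23)), 25)) = Mul(-5, Add(Mul(14, Add(5, -23)), 25)) = Mul(-5, Add(Mul(14, -18), 25)) = Mul(-5, Add(-252, 25)) = Mul(-5, -227) = 1135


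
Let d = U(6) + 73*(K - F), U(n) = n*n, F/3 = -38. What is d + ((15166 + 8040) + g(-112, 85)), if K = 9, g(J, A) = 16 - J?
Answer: 32349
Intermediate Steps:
F = -114 (F = 3*(-38) = -114)
U(n) = n**2
d = 9015 (d = 6**2 + 73*(9 - 1*(-114)) = 36 + 73*(9 + 114) = 36 + 73*123 = 36 + 8979 = 9015)
d + ((15166 + 8040) + g(-112, 85)) = 9015 + ((15166 + 8040) + (16 - 1*(-112))) = 9015 + (23206 + (16 + 112)) = 9015 + (23206 + 128) = 9015 + 23334 = 32349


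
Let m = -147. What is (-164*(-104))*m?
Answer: -2507232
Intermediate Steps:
(-164*(-104))*m = -164*(-104)*(-147) = 17056*(-147) = -2507232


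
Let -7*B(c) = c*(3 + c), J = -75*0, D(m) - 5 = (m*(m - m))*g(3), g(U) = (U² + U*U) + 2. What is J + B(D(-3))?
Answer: -40/7 ≈ -5.7143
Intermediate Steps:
g(U) = 2 + 2*U² (g(U) = (U² + U²) + 2 = 2*U² + 2 = 2 + 2*U²)
D(m) = 5 (D(m) = 5 + (m*(m - m))*(2 + 2*3²) = 5 + (m*0)*(2 + 2*9) = 5 + 0*(2 + 18) = 5 + 0*20 = 5 + 0 = 5)
J = 0
B(c) = -c*(3 + c)/7
J + B(D(-3)) = 0 - ⅐*5*(3 + 5) = 0 - ⅐*5*8 = 0 - 40/7 = -40/7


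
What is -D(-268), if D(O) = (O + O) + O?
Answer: 804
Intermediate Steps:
D(O) = 3*O (D(O) = 2*O + O = 3*O)
-D(-268) = -3*(-268) = -1*(-804) = 804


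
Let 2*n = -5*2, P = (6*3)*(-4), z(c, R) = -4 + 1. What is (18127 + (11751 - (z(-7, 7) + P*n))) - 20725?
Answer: 8796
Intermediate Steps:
z(c, R) = -3
P = -72 (P = 18*(-4) = -72)
n = -5 (n = (-5*2)/2 = (½)*(-10) = -5)
(18127 + (11751 - (z(-7, 7) + P*n))) - 20725 = (18127 + (11751 - (-3 - 72*(-5)))) - 20725 = (18127 + (11751 - (-3 + 360))) - 20725 = (18127 + (11751 - 1*357)) - 20725 = (18127 + (11751 - 357)) - 20725 = (18127 + 11394) - 20725 = 29521 - 20725 = 8796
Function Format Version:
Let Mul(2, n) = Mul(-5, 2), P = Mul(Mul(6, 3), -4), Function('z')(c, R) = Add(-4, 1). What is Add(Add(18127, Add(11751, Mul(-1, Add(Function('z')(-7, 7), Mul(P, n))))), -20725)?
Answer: 8796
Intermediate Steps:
Function('z')(c, R) = -3
P = -72 (P = Mul(18, -4) = -72)
n = -5 (n = Mul(Rational(1, 2), Mul(-5, 2)) = Mul(Rational(1, 2), -10) = -5)
Add(Add(18127, Add(11751, Mul(-1, Add(Function('z')(-7, 7), Mul(P, n))))), -20725) = Add(Add(18127, Add(11751, Mul(-1, Add(-3, Mul(-72, -5))))), -20725) = Add(Add(18127, Add(11751, Mul(-1, Add(-3, 360)))), -20725) = Add(Add(18127, Add(11751, Mul(-1, 357))), -20725) = Add(Add(18127, Add(11751, -357)), -20725) = Add(Add(18127, 11394), -20725) = Add(29521, -20725) = 8796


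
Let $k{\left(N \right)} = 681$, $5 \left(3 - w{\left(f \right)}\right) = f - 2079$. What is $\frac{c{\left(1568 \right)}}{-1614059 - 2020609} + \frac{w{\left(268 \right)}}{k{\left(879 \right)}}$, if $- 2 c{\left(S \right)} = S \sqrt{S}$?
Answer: $\frac{1826}{3405} + \frac{5488 \sqrt{2}}{908667} \approx 0.54481$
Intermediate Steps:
$w{\left(f \right)} = \frac{2094}{5} - \frac{f}{5}$ ($w{\left(f \right)} = 3 - \frac{f - 2079}{5} = 3 - \frac{-2079 + f}{5} = 3 - \left(- \frac{2079}{5} + \frac{f}{5}\right) = \frac{2094}{5} - \frac{f}{5}$)
$c{\left(S \right)} = - \frac{S^{\frac{3}{2}}}{2}$ ($c{\left(S \right)} = - \frac{S \sqrt{S}}{2} = - \frac{S^{\frac{3}{2}}}{2}$)
$\frac{c{\left(1568 \right)}}{-1614059 - 2020609} + \frac{w{\left(268 \right)}}{k{\left(879 \right)}} = \frac{\left(- \frac{1}{2}\right) 1568^{\frac{3}{2}}}{-1614059 - 2020609} + \frac{\frac{2094}{5} - \frac{268}{5}}{681} = \frac{\left(- \frac{1}{2}\right) 43904 \sqrt{2}}{-3634668} + \left(\frac{2094}{5} - \frac{268}{5}\right) \frac{1}{681} = - 21952 \sqrt{2} \left(- \frac{1}{3634668}\right) + \frac{1826}{5} \cdot \frac{1}{681} = \frac{5488 \sqrt{2}}{908667} + \frac{1826}{3405} = \frac{1826}{3405} + \frac{5488 \sqrt{2}}{908667}$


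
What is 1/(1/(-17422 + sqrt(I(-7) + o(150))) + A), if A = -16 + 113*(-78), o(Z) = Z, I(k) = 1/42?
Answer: -56282814303067/496977253526643091 + sqrt(264642)/993954507053286182 ≈ -0.00011325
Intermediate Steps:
I(k) = 1/42
A = -8830 (A = -16 - 8814 = -8830)
1/(1/(-17422 + sqrt(I(-7) + o(150))) + A) = 1/(1/(-17422 + sqrt(1/42 + 150)) - 8830) = 1/(1/(-17422 + sqrt(6301/42)) - 8830) = 1/(1/(-17422 + sqrt(264642)/42) - 8830) = 1/(-8830 + 1/(-17422 + sqrt(264642)/42))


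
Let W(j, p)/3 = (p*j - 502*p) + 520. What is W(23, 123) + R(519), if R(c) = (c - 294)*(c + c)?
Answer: 58359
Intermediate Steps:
W(j, p) = 1560 - 1506*p + 3*j*p (W(j, p) = 3*((p*j - 502*p) + 520) = 3*((j*p - 502*p) + 520) = 3*((-502*p + j*p) + 520) = 3*(520 - 502*p + j*p) = 1560 - 1506*p + 3*j*p)
R(c) = 2*c*(-294 + c) (R(c) = (-294 + c)*(2*c) = 2*c*(-294 + c))
W(23, 123) + R(519) = (1560 - 1506*123 + 3*23*123) + 2*519*(-294 + 519) = (1560 - 185238 + 8487) + 2*519*225 = -175191 + 233550 = 58359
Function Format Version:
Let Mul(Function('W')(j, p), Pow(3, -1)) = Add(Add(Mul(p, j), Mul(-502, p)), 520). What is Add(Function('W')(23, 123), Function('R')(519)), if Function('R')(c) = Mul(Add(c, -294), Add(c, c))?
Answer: 58359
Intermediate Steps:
Function('W')(j, p) = Add(1560, Mul(-1506, p), Mul(3, j, p)) (Function('W')(j, p) = Mul(3, Add(Add(Mul(p, j), Mul(-502, p)), 520)) = Mul(3, Add(Add(Mul(j, p), Mul(-502, p)), 520)) = Mul(3, Add(Add(Mul(-502, p), Mul(j, p)), 520)) = Mul(3, Add(520, Mul(-502, p), Mul(j, p))) = Add(1560, Mul(-1506, p), Mul(3, j, p)))
Function('R')(c) = Mul(2, c, Add(-294, c)) (Function('R')(c) = Mul(Add(-294, c), Mul(2, c)) = Mul(2, c, Add(-294, c)))
Add(Function('W')(23, 123), Function('R')(519)) = Add(Add(1560, Mul(-1506, 123), Mul(3, 23, 123)), Mul(2, 519, Add(-294, 519))) = Add(Add(1560, -185238, 8487), Mul(2, 519, 225)) = Add(-175191, 233550) = 58359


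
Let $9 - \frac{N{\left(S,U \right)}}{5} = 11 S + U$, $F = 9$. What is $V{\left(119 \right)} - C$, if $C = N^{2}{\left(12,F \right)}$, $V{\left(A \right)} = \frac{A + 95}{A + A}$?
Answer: $- \frac{51836293}{119} \approx -4.356 \cdot 10^{5}$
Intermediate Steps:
$N{\left(S,U \right)} = 45 - 55 S - 5 U$ ($N{\left(S,U \right)} = 45 - 5 \left(11 S + U\right) = 45 - 5 \left(U + 11 S\right) = 45 - \left(5 U + 55 S\right) = 45 - 55 S - 5 U$)
$V{\left(A \right)} = \frac{95 + A}{2 A}$
$C = 435600$ ($C = \left(45 - 660 - 45\right)^{2} = \left(-660\right)^{2} = 435600$)
$V{\left(119 \right)} - C = \frac{95 + 119}{2 \cdot 119} - 435600 = \frac{1}{2} \cdot \frac{1}{119} \cdot 214 - 435600 = \frac{107}{119} - 435600 = - \frac{51836293}{119}$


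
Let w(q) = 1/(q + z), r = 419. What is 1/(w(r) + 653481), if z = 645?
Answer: 1064/695303785 ≈ 1.5303e-6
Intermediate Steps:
w(q) = 1/(645 + q) (w(q) = 1/(q + 645) = 1/(645 + q))
1/(w(r) + 653481) = 1/(1/(645 + 419) + 653481) = 1/(1/1064 + 653481) = 1/(695303785/1064) = 1064/695303785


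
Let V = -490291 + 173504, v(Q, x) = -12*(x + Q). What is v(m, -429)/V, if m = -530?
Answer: -11508/316787 ≈ -0.036327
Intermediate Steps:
v(Q, x) = -12*Q - 12*x (v(Q, x) = -12*(Q + x) = -12*Q - 12*x)
V = -316787
v(m, -429)/V = (-12*(-530) - 12*(-429))/(-316787) = (6360 + 5148)*(-1/316787) = 11508*(-1/316787) = -11508/316787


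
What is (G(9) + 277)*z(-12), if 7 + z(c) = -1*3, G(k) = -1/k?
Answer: -24920/9 ≈ -2768.9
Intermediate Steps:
z(c) = -10 (z(c) = -7 - 1*3 = -7 - 3 = -10)
(G(9) + 277)*z(-12) = (-1/9 + 277)*(-10) = (-1*⅑ + 277)*(-10) = (-⅑ + 277)*(-10) = (2492/9)*(-10) = -24920/9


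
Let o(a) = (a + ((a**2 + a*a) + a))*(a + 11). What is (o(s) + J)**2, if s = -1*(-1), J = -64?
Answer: 256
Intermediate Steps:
s = 1
o(a) = (11 + a)*(2*a + 2*a**2) (o(a) = (a + ((a**2 + a**2) + a))*(11 + a) = (a + (2*a**2 + a))*(11 + a) = (a + (a + 2*a**2))*(11 + a) = (2*a + 2*a**2)*(11 + a) = (11 + a)*(2*a + 2*a**2))
(o(s) + J)**2 = (2*1*(11 + 1**2 + 12*1) - 64)**2 = (2*1*(11 + 1 + 12) - 64)**2 = (2*1*24 - 64)**2 = (48 - 64)**2 = (-16)**2 = 256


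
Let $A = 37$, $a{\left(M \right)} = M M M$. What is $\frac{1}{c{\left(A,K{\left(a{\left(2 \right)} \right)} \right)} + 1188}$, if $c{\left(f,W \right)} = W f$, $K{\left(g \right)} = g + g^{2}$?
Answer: $\frac{1}{3852} \approx 0.00025961$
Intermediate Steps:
$a{\left(M \right)} = M^{3}$ ($a{\left(M \right)} = M^{2} M = M^{3}$)
$\frac{1}{c{\left(A,K{\left(a{\left(2 \right)} \right)} \right)} + 1188} = \frac{1}{2^{3} \left(1 + 2^{3}\right) 37 + 1188} = \frac{1}{8 \left(1 + 8\right) 37 + 1188} = \frac{1}{8 \cdot 9 \cdot 37 + 1188} = \frac{1}{72 \cdot 37 + 1188} = \frac{1}{2664 + 1188} = \frac{1}{3852}$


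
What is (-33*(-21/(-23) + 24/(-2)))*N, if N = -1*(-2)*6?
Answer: 100980/23 ≈ 4390.4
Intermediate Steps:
N = 12 (N = 2*6 = 12)
(-33*(-21/(-23) + 24/(-2)))*N = -33*(-21/(-23) + 24/(-2))*12 = -33*(-21*(-1/23) + 24*(-½))*12 = -33*(21/23 - 12)*12 = -33*(-255/23)*12 = (8415/23)*12 = 100980/23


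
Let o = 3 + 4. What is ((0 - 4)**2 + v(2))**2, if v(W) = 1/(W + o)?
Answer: 21025/81 ≈ 259.57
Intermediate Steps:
o = 7
v(W) = 1/(7 + W) (v(W) = 1/(W + 7) = 1/(7 + W))
((0 - 4)**2 + v(2))**2 = ((0 - 4)**2 + 1/(7 + 2))**2 = ((-4)**2 + 1/9)**2 = (16 + 1/9)**2 = (145/9)**2 = 21025/81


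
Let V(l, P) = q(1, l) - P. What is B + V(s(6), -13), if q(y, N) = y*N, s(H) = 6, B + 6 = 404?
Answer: 417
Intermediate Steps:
B = 398 (B = -6 + 404 = 398)
q(y, N) = N*y
V(l, P) = l - P (V(l, P) = l*1 - P = l - P)
B + V(s(6), -13) = 398 + (6 - 1*(-13)) = 398 + (6 + 13) = 398 + 19 = 417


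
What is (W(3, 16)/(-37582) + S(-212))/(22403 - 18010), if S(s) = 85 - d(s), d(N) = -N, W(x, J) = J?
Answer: -2386465/82548863 ≈ -0.028910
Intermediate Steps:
S(s) = 85 + s (S(s) = 85 - (-1)*s = 85 + s)
(W(3, 16)/(-37582) + S(-212))/(22403 - 18010) = (16/(-37582) + (85 - 212))/(22403 - 18010) = (16*(-1/37582) - 127)/4393 = (-8/18791 - 127)*(1/4393) = -2386465/18791*1/4393 = -2386465/82548863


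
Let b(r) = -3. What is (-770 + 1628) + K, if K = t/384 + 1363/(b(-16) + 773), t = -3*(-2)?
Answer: 21185121/24640 ≈ 859.79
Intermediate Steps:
t = 6
K = 44001/24640 (K = 6/384 + 1363/(-3 + 773) = 6*(1/384) + 1363/770 = 1/64 + 1363*(1/770) = 1/64 + 1363/770 = 44001/24640 ≈ 1.7858)
(-770 + 1628) + K = (-770 + 1628) + 44001/24640 = 858 + 44001/24640 = 21185121/24640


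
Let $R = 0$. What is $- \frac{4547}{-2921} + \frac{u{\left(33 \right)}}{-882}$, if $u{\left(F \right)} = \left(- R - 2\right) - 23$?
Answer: $\frac{4083479}{2576322} \approx 1.585$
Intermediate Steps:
$u{\left(F \right)} = -25$ ($u{\left(F \right)} = \left(\left(-1\right) 0 - 2\right) - 23 = \left(0 - 2\right) - 23 = -2 - 23 = -25$)
$- \frac{4547}{-2921} + \frac{u{\left(33 \right)}}{-882} = - \frac{4547}{-2921} - \frac{25}{-882} = \left(-4547\right) \left(- \frac{1}{2921}\right) - - \frac{25}{882} = \frac{4547}{2921} + \frac{25}{882} = \frac{4083479}{2576322}$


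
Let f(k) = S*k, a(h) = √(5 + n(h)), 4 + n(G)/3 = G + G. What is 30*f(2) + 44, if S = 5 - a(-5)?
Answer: 344 - 60*I*√37 ≈ 344.0 - 364.97*I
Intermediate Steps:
n(G) = -12 + 6*G (n(G) = -12 + 3*(G + G) = -12 + 3*(2*G) = -12 + 6*G)
a(h) = √(-7 + 6*h) (a(h) = √(5 + (-12 + 6*h)) = √(-7 + 6*h))
S = 5 - I*√37 (S = 5 - √(-7 + 6*(-5)) = 5 - √(-7 - 30) = 5 - √(-37) = 5 - I*√37 ≈ 5.0 - 6.0828*I)
f(k) = k*(5 - I*√37) (f(k) = (5 - I*√37)*k = k*(5 - I*√37))
30*f(2) + 44 = 30*(2*(5 - I*√37)) + 44 = 30*(10 - 2*I*√37) + 44 = (300 - 60*I*√37) + 44 = 344 - 60*I*√37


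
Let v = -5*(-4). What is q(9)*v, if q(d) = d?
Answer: 180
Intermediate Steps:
v = 20
q(9)*v = 9*20 = 180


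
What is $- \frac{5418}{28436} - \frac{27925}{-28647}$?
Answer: $\frac{319432927}{407303046} \approx 0.78426$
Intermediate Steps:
$- \frac{5418}{28436} - \frac{27925}{-28647} = \left(-5418\right) \frac{1}{28436} - - \frac{27925}{28647} = - \frac{2709}{14218} + \frac{27925}{28647} = \frac{319432927}{407303046}$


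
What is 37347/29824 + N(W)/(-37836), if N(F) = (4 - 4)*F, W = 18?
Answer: 37347/29824 ≈ 1.2522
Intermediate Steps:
N(F) = 0 (N(F) = 0*F = 0)
37347/29824 + N(W)/(-37836) = 37347/29824 + 0/(-37836) = 37347*(1/29824) + 0*(-1/37836) = 37347/29824 + 0 = 37347/29824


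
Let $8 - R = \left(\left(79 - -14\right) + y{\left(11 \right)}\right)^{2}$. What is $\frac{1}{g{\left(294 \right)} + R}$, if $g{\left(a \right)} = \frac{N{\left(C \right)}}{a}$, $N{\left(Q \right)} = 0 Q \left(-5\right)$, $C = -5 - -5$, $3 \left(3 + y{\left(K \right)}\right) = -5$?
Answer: $- \frac{9}{70153} \approx -0.00012829$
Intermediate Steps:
$y{\left(K \right)} = - \frac{14}{3}$ ($y{\left(K \right)} = -3 + \frac{1}{3} \left(-5\right) = -3 - \frac{5}{3} = - \frac{14}{3}$)
$R = - \frac{70153}{9}$ ($R = 8 - \left(\left(79 - -14\right) - \frac{14}{3}\right)^{2} = 8 - \left(\left(79 + 14\right) - \frac{14}{3}\right)^{2} = 8 - \left(93 - \frac{14}{3}\right)^{2} = 8 - \left(\frac{265}{3}\right)^{2} = 8 - \frac{70225}{9} = - \frac{70153}{9} \approx -7794.8$)
$C = 0$ ($C = -5 + 5 = 0$)
$N{\left(Q \right)} = 0$ ($N{\left(Q \right)} = 0 \left(-5\right) = 0$)
$g{\left(a \right)} = 0$ ($g{\left(a \right)} = \frac{0}{a} = 0$)
$\frac{1}{g{\left(294 \right)} + R} = \frac{1}{0 - \frac{70153}{9}} = \frac{1}{- \frac{70153}{9}} = - \frac{9}{70153}$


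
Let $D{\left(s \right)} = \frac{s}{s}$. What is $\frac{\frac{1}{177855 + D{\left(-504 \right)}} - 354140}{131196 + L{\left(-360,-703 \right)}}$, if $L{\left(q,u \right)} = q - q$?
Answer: $- \frac{62985923839}{23333995776} \approx -2.6993$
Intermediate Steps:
$D{\left(s \right)} = 1$
$L{\left(q,u \right)} = 0$
$\frac{\frac{1}{177855 + D{\left(-504 \right)}} - 354140}{131196 + L{\left(-360,-703 \right)}} = \frac{\frac{1}{177855 + 1} - 354140}{131196 + 0} = \frac{\frac{1}{177856} - 354140}{131196} = \left(\frac{1}{177856} - 354140\right) \frac{1}{131196} = \left(- \frac{62985923839}{177856}\right) \frac{1}{131196} = - \frac{62985923839}{23333995776}$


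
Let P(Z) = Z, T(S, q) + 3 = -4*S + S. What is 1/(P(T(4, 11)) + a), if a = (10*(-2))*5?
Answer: -1/115 ≈ -0.0086956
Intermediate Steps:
T(S, q) = -3 - 3*S (T(S, q) = -3 + (-4*S + S) = -3 - 3*S)
a = -100 (a = -20*5 = -100)
1/(P(T(4, 11)) + a) = 1/((-3 - 3*4) - 100) = 1/((-3 - 12) - 100) = 1/(-15 - 100) = 1/(-115) = -1/115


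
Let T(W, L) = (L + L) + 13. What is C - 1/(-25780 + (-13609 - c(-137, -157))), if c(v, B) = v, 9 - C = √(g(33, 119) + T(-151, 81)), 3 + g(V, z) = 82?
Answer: 353269/39252 - √254 ≈ -6.9374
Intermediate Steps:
g(V, z) = 79 (g(V, z) = -3 + 82 = 79)
T(W, L) = 13 + 2*L (T(W, L) = 2*L + 13 = 13 + 2*L)
C = 9 - √254 (C = 9 - √(79 + (13 + 2*81)) = 9 - √(79 + (13 + 162)) = 9 - √(79 + 175) = 9 - √254 ≈ -6.9374)
C - 1/(-25780 + (-13609 - c(-137, -157))) = (9 - √254) - 1/(-25780 + (-13609 - 1*(-137))) = (9 - √254) - 1/(-25780 + (-13609 + 137)) = (9 - √254) - 1/(-25780 - 13472) = (9 - √254) - 1/(-39252) = (9 - √254) - 1*(-1/39252) = (9 - √254) + 1/39252 = 353269/39252 - √254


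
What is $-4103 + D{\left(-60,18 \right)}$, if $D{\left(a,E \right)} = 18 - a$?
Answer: $-4025$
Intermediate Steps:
$-4103 + D{\left(-60,18 \right)} = -4103 + \left(18 - -60\right) = -4103 + \left(18 + 60\right) = -4103 + 78 = -4025$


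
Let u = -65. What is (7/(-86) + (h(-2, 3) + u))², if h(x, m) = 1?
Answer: 30371121/7396 ≈ 4106.4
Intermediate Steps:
(7/(-86) + (h(-2, 3) + u))² = (7/(-86) + (1 - 65))² = (7*(-1/86) - 64)² = (-7/86 - 64)² = (-5511/86)² = 30371121/7396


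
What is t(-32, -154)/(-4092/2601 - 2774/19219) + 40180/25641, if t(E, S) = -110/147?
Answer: 5143794053935/2568438687969 ≈ 2.0027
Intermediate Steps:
t(E, S) = -110/147 (t(E, S) = -110*1/147 = -110/147)
t(-32, -154)/(-4092/2601 - 2774/19219) + 40180/25641 = -110/(147*(-4092/2601 - 2774/19219)) + 40180/25641 = -110/(147*(-4092*1/2601 - 2774*1/19219)) + 40180*(1/25641) = -110/(147*(-1364/867 - 2774/19219)) + 5740/3663 = -110/(147*(-28619774/16662873)) + 5740/3663 = -110/147*(-16662873/28619774) + 5740/3663 = 305486005/701184463 + 5740/3663 = 5143794053935/2568438687969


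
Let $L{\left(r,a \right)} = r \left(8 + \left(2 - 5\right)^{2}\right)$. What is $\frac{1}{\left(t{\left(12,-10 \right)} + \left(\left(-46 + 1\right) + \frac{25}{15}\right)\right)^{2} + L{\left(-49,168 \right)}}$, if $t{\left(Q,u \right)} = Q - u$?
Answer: $- \frac{9}{3401} \approx -0.0026463$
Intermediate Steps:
$L{\left(r,a \right)} = 17 r$ ($L{\left(r,a \right)} = r \left(8 + \left(-3\right)^{2}\right) = r \left(8 + 9\right) = r 17 = 17 r$)
$\frac{1}{\left(t{\left(12,-10 \right)} + \left(\left(-46 + 1\right) + \frac{25}{15}\right)\right)^{2} + L{\left(-49,168 \right)}} = \frac{1}{\left(\left(12 - -10\right) + \left(\left(-46 + 1\right) + \frac{25}{15}\right)\right)^{2} + 17 \left(-49\right)} = \frac{1}{\left(\left(12 + 10\right) + \left(-45 + 25 \cdot \frac{1}{15}\right)\right)^{2} - 833} = \frac{1}{\left(22 + \left(-45 + \frac{5}{3}\right)\right)^{2} - 833} = \frac{1}{\left(22 - \frac{130}{3}\right)^{2} - 833} = \frac{1}{\left(- \frac{64}{3}\right)^{2} - 833} = \frac{1}{\frac{4096}{9} - 833} = \frac{1}{- \frac{3401}{9}} = - \frac{9}{3401}$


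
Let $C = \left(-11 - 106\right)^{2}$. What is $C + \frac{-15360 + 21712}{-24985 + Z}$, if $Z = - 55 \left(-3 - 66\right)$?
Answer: $\frac{145031779}{10595} \approx 13689.0$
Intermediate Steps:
$Z = 3795$ ($Z = \left(-55\right) \left(-69\right) = 3795$)
$C = 13689$ ($C = \left(-117\right)^{2} = 13689$)
$C + \frac{-15360 + 21712}{-24985 + Z} = 13689 + \frac{-15360 + 21712}{-24985 + 3795} = 13689 + \frac{6352}{-21190} = 13689 + 6352 \left(- \frac{1}{21190}\right) = 13689 - \frac{3176}{10595} = \frac{145031779}{10595}$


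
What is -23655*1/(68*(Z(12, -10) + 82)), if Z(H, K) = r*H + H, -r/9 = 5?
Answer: 23655/30328 ≈ 0.77997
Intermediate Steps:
r = -45 (r = -9*5 = -45)
Z(H, K) = -44*H (Z(H, K) = -45*H + H = -44*H)
-23655*1/(68*(Z(12, -10) + 82)) = -23655*1/(68*(-44*12 + 82)) = -23655*1/(68*(-528 + 82)) = -23655/(68*(-446)) = -23655/(-30328) = -23655*(-1/30328) = 23655/30328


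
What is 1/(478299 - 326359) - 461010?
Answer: -70045859399/151940 ≈ -4.6101e+5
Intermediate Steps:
1/(478299 - 326359) - 461010 = 1/151940 - 461010 = -70045859399/151940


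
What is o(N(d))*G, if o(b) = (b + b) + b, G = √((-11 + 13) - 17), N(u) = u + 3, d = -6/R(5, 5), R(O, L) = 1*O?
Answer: 27*I*√15/5 ≈ 20.914*I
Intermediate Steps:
R(O, L) = O
d = -6/5 ≈ -1.2000
N(u) = 3 + u
G = I*√15 (G = √(2 - 17) = √(-15) = I*√15 ≈ 3.873*I)
o(b) = 3*b (o(b) = 2*b + b = 3*b)
o(N(d))*G = (3*(3 - 6/5))*(I*√15) = (3*(9/5))*(I*√15) = 27*(I*√15)/5 = 27*I*√15/5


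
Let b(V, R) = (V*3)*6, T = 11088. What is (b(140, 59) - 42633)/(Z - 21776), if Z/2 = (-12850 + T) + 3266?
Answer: 13371/6256 ≈ 2.1373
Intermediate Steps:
b(V, R) = 18*V (b(V, R) = (3*V)*6 = 18*V)
Z = 3008 (Z = 2*((-12850 + 11088) + 3266) = 2*(-1762 + 3266) = 2*1504 = 3008)
(b(140, 59) - 42633)/(Z - 21776) = (18*140 - 42633)/(3008 - 21776) = (2520 - 42633)/(-18768) = -40113*(-1/18768) = 13371/6256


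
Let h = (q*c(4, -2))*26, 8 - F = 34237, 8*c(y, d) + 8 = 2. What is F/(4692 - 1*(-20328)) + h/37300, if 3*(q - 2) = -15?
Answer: -127527803/93324600 ≈ -1.3665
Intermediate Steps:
q = -3 (q = 2 + (⅓)*(-15) = 2 - 5 = -3)
c(y, d) = -¾ (c(y, d) = -1 + (⅛)*2 = -1 + ¼ = -¾)
F = -34229 (F = 8 - 1*34237 = 8 - 34237 = -34229)
h = 117/2 (h = -3*(-¾)*26 = (9/4)*26 = 117/2 ≈ 58.500)
F/(4692 - 1*(-20328)) + h/37300 = -34229/(4692 - 1*(-20328)) + (117/2)/37300 = -34229/(4692 + 20328) + (117/2)*(1/37300) = -34229/25020 + 117/74600 = -127527803/93324600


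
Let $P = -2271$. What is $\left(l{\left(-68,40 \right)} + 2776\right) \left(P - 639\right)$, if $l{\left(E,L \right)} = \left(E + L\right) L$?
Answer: $-4818960$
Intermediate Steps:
$l{\left(E,L \right)} = L \left(E + L\right)$
$\left(l{\left(-68,40 \right)} + 2776\right) \left(P - 639\right) = \left(40 \left(-68 + 40\right) + 2776\right) \left(-2271 - 639\right) = \left(40 \left(-28\right) + 2776\right) \left(-2910\right) = \left(-1120 + 2776\right) \left(-2910\right) = 1656 \left(-2910\right) = -4818960$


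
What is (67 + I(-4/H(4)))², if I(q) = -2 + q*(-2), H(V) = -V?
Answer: 3969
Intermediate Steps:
I(q) = -2 - 2*q
(67 + I(-4/H(4)))² = (67 + (-2 - (-8)/((-1*4))))² = (67 + (-2 - (-8)/(-4)))² = (67 + (-2 - (-8)*(-1)/4))² = (67 + (-2 - 2*1))² = (67 + (-2 - 2))² = (67 - 4)² = 63² = 3969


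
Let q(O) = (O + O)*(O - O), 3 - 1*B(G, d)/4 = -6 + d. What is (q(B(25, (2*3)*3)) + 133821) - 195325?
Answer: -61504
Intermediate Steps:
B(G, d) = 36 - 4*d (B(G, d) = 12 - 4*(-6 + d) = 12 + (24 - 4*d) = 36 - 4*d)
q(O) = 0 (q(O) = (2*O)*0 = 0)
(q(B(25, (2*3)*3)) + 133821) - 195325 = (0 + 133821) - 195325 = 133821 - 195325 = -61504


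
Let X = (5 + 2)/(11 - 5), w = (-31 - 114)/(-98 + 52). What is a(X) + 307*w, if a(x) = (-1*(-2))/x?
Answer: 312157/322 ≈ 969.43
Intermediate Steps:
w = 145/46 (w = -145/(-46) = -145*(-1/46) = 145/46 ≈ 3.1522)
X = 7/6 ≈ 1.1667
a(x) = 2/x
a(X) + 307*w = 2/(7/6) + 307*(145/46) = 2*(6/7) + 44515/46 = 12/7 + 44515/46 = 312157/322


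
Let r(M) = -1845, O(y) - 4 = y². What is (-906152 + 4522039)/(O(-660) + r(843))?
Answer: 3615887/433759 ≈ 8.3362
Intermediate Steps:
O(y) = 4 + y²
(-906152 + 4522039)/(O(-660) + r(843)) = (-906152 + 4522039)/((4 + (-660)²) - 1845) = 3615887/((4 + 435600) - 1845) = 3615887/(435604 - 1845) = 3615887/433759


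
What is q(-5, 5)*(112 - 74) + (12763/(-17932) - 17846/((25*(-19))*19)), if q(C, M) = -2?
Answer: -12094730403/161836300 ≈ -74.734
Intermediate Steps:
q(-5, 5)*(112 - 74) + (12763/(-17932) - 17846/((25*(-19))*19)) = -2*(112 - 74) + (12763/(-17932) - 17846/((25*(-19))*19)) = -2*38 + (12763*(-1/17932) - 17846/((-475*19))) = -76 + (-12763/17932 - 17846/(-9025)) = -76 + (-12763/17932 - 17846*(-1/9025)) = -76 + (-12763/17932 + 17846/9025) = -76 + 204828397/161836300 = -12094730403/161836300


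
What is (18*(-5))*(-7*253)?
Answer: 159390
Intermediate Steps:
(18*(-5))*(-7*253) = -90*(-1771) = 159390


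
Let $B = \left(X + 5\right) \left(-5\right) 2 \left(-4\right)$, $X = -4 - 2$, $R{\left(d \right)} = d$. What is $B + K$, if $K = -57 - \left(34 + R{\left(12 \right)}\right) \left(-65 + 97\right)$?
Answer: $-1569$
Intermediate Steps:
$X = -6$
$K = -1529$ ($K = -57 - \left(34 + 12\right) \left(-65 + 97\right) = -57 - 46 \cdot 32 = -57 - 1472 = -1529$)
$B = -40$ ($B = \left(-6 + 5\right) \left(-5\right) 2 \left(-4\right) = \left(-1\right) \left(-5\right) 2 \left(-4\right) = 5 \cdot 2 \left(-4\right) = 10 \left(-4\right) = -40$)
$B + K = -40 - 1529 = -1569$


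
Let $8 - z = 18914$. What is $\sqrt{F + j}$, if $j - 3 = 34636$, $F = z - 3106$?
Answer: $3 \sqrt{1403} \approx 112.37$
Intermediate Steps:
$z = -18906$ ($z = 8 - 18914 = -18906$)
$F = -22012$ ($F = -18906 - 3106 = -22012$)
$j = 34639$ ($j = 3 + 34636 = 34639$)
$\sqrt{F + j} = \sqrt{-22012 + 34639} = \sqrt{12627} = 3 \sqrt{1403}$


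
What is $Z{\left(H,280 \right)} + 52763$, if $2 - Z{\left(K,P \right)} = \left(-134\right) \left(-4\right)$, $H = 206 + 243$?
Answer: $52229$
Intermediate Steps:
$H = 449$
$Z{\left(K,P \right)} = -534$ ($Z{\left(K,P \right)} = 2 - \left(-134\right) \left(-4\right) = 2 - 536 = -534$)
$Z{\left(H,280 \right)} + 52763 = -534 + 52763 = 52229$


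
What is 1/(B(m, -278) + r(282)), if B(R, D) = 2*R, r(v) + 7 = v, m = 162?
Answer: 1/599 ≈ 0.0016694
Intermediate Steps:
r(v) = -7 + v
1/(B(m, -278) + r(282)) = 1/(2*162 + (-7 + 282)) = 1/(324 + 275) = 1/599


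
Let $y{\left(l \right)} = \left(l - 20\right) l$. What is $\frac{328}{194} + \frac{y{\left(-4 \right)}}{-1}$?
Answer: $- \frac{9148}{97} \approx -94.309$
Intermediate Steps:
$y{\left(l \right)} = l \left(-20 + l\right)$ ($y{\left(l \right)} = \left(-20 + l\right) l = l \left(-20 + l\right)$)
$\frac{328}{194} + \frac{y{\left(-4 \right)}}{-1} = \frac{328}{194} + \frac{\left(-4\right) \left(-20 - 4\right)}{-1} = 328 \cdot \frac{1}{194} + \left(-4\right) \left(-24\right) \left(-1\right) = \frac{164}{97} + 96 \left(-1\right) = \frac{164}{97} - 96 = - \frac{9148}{97}$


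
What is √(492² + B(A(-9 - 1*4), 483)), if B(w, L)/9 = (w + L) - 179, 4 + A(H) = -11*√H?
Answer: 3*√(27196 - 11*I*√13) ≈ 494.74 - 0.36075*I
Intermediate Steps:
A(H) = -4 - 11*√H
B(w, L) = -1611 + 9*L + 9*w (B(w, L) = 9*((w + L) - 179) = 9*((L + w) - 179) = 9*(-179 + L + w) = -1611 + 9*L + 9*w)
√(492² + B(A(-9 - 1*4), 483)) = √(492² + (-1611 + 9*483 + 9*(-4 - 11*√(-9 - 1*4)))) = √(242064 + (-1611 + 4347 + 9*(-4 - 11*√(-9 - 4)))) = √(242064 + (-1611 + 4347 + 9*(-4 - 11*I*√13))) = √(242064 + (-1611 + 4347 + (-36 - 99*I*√13))) = √(242064 + (2700 - 99*I*√13)) = √(244764 - 99*I*√13)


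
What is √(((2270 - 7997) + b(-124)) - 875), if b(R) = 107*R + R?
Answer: I*√19994 ≈ 141.4*I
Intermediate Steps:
b(R) = 108*R
√(((2270 - 7997) + b(-124)) - 875) = √(((2270 - 7997) + 108*(-124)) - 875) = √((-5727 - 13392) - 875) = √(-19119 - 875) = √(-19994) = I*√19994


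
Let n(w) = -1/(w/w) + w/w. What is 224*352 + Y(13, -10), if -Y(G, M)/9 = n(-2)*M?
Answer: 78848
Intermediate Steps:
n(w) = 0 (n(w) = -1/1 + 1 = -1*1 + 1 = -1 + 1 = 0)
Y(G, M) = 0 (Y(G, M) = -0*M = -9*0 = 0)
224*352 + Y(13, -10) = 224*352 + 0 = 78848 + 0 = 78848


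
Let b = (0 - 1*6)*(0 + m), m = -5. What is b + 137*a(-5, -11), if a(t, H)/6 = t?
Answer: -4080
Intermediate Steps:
a(t, H) = 6*t
b = 30 (b = (0 - 1*6)*(0 - 5) = (0 - 6)*(-5) = -6*(-5) = 30)
b + 137*a(-5, -11) = 30 + 137*(6*(-5)) = 30 + 137*(-30) = 30 - 4110 = -4080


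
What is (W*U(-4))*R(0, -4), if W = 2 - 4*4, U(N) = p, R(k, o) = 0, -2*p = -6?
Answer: 0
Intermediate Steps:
p = 3 (p = -½*(-6) = 3)
U(N) = 3
W = -14 (W = 2 - 16 = -14)
(W*U(-4))*R(0, -4) = -14*3*0 = -42*0 = 0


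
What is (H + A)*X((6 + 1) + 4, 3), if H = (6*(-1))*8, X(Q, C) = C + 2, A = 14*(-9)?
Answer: -870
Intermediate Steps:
A = -126
X(Q, C) = 2 + C
H = -48 (H = -6*8 = -48)
(H + A)*X((6 + 1) + 4, 3) = (-48 - 126)*(2 + 3) = -174*5 = -870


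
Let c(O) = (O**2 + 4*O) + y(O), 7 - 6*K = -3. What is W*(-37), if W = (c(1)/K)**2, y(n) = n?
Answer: -11988/25 ≈ -479.52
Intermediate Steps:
K = 5/3 (K = 7/6 - 1/6*(-3) = 7/6 + 1/2 = 5/3 ≈ 1.6667)
c(O) = O**2 + 5*O (c(O) = (O**2 + 4*O) + O = O**2 + 5*O)
W = 324/25 (W = ((1*(5 + 1))/(5/3))**2 = ((1*6)*(3/5))**2 = (6*(3/5))**2 = (18/5)**2 = 324/25 ≈ 12.960)
W*(-37) = (324/25)*(-37) = -11988/25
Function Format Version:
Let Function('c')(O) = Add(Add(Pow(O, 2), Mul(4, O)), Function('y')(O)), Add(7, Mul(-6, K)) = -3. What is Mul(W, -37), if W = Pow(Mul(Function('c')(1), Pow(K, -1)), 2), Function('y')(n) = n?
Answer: Rational(-11988, 25) ≈ -479.52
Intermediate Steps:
K = Rational(5, 3) (K = Add(Rational(7, 6), Mul(Rational(-1, 6), -3)) = Add(Rational(7, 6), Rational(1, 2)) = Rational(5, 3) ≈ 1.6667)
Function('c')(O) = Add(Pow(O, 2), Mul(5, O)) (Function('c')(O) = Add(Add(Pow(O, 2), Mul(4, O)), O) = Add(Pow(O, 2), Mul(5, O)))
W = Rational(324, 25) (W = Pow(Mul(Mul(1, Add(5, 1)), Pow(Rational(5, 3), -1)), 2) = Pow(Mul(Mul(1, 6), Rational(3, 5)), 2) = Pow(Mul(6, Rational(3, 5)), 2) = Pow(Rational(18, 5), 2) = Rational(324, 25) ≈ 12.960)
Mul(W, -37) = Mul(Rational(324, 25), -37) = Rational(-11988, 25)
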